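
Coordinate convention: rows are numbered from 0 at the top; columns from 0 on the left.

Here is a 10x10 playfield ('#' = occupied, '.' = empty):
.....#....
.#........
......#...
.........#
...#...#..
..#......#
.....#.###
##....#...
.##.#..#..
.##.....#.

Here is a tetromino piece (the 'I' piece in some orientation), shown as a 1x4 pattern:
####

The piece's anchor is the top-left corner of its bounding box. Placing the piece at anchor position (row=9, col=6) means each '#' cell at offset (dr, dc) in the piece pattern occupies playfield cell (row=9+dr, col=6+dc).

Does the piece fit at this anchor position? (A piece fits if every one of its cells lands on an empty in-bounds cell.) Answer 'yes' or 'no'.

Check each piece cell at anchor (9, 6):
  offset (0,0) -> (9,6): empty -> OK
  offset (0,1) -> (9,7): empty -> OK
  offset (0,2) -> (9,8): occupied ('#') -> FAIL
  offset (0,3) -> (9,9): empty -> OK
All cells valid: no

Answer: no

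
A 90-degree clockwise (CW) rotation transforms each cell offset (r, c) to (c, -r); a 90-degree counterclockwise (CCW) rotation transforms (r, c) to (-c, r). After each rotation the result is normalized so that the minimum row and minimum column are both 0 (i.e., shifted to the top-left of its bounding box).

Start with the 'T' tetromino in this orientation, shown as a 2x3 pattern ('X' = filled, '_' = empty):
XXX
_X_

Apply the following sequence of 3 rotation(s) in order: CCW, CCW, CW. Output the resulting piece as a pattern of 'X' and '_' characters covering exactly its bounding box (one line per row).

Answer: X_
XX
X_

Derivation:
Start:
XXX
_X_
After rotation 1 (CCW):
X_
XX
X_
After rotation 2 (CCW):
_X_
XXX
After rotation 3 (CW):
X_
XX
X_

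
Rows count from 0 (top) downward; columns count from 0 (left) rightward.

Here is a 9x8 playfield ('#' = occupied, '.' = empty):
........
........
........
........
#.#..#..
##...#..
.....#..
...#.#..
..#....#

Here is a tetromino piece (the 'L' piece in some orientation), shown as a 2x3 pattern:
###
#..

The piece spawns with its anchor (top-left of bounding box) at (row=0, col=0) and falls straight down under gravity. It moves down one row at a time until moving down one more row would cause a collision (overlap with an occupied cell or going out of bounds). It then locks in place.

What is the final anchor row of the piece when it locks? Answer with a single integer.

Answer: 2

Derivation:
Spawn at (row=0, col=0). Try each row:
  row 0: fits
  row 1: fits
  row 2: fits
  row 3: blocked -> lock at row 2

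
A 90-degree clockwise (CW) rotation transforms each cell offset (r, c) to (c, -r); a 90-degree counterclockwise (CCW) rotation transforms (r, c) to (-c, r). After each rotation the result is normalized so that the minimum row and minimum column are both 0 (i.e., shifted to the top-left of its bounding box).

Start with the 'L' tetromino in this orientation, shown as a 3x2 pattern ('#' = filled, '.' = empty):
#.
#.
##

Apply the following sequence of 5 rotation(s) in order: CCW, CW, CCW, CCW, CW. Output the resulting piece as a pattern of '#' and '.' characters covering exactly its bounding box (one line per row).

Start:
#.
#.
##
After rotation 1 (CCW):
..#
###
After rotation 2 (CW):
#.
#.
##
After rotation 3 (CCW):
..#
###
After rotation 4 (CCW):
##
.#
.#
After rotation 5 (CW):
..#
###

Answer: ..#
###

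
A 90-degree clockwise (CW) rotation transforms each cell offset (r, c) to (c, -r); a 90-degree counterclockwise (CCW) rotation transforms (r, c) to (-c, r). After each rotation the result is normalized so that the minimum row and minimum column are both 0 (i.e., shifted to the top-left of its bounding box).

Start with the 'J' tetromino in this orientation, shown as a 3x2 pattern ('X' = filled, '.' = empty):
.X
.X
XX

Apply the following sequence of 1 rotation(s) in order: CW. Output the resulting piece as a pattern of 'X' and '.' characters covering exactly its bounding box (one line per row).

Answer: X..
XXX

Derivation:
Start:
.X
.X
XX
After rotation 1 (CW):
X..
XXX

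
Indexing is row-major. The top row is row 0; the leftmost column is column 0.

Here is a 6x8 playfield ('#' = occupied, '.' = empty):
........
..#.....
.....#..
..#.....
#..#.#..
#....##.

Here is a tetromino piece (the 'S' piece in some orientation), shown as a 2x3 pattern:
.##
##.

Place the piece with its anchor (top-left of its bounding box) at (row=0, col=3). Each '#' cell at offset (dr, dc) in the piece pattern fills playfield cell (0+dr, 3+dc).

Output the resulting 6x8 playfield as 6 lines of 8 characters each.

Fill (0+0,3+1) = (0,4)
Fill (0+0,3+2) = (0,5)
Fill (0+1,3+0) = (1,3)
Fill (0+1,3+1) = (1,4)

Answer: ....##..
..###...
.....#..
..#.....
#..#.#..
#....##.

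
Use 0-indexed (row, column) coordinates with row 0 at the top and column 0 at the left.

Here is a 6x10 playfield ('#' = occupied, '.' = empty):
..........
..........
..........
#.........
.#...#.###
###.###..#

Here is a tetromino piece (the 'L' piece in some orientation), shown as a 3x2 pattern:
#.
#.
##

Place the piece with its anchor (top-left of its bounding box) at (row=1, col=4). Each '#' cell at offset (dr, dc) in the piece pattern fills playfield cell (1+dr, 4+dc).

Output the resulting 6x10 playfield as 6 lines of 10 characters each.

Fill (1+0,4+0) = (1,4)
Fill (1+1,4+0) = (2,4)
Fill (1+2,4+0) = (3,4)
Fill (1+2,4+1) = (3,5)

Answer: ..........
....#.....
....#.....
#...##....
.#...#.###
###.###..#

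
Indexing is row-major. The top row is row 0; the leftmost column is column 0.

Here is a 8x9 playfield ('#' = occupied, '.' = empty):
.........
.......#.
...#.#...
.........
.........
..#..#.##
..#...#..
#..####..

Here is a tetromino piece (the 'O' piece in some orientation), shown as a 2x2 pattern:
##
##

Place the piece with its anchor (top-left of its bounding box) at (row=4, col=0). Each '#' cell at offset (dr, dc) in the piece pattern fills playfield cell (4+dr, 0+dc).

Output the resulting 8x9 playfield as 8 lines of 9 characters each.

Fill (4+0,0+0) = (4,0)
Fill (4+0,0+1) = (4,1)
Fill (4+1,0+0) = (5,0)
Fill (4+1,0+1) = (5,1)

Answer: .........
.......#.
...#.#...
.........
##.......
###..#.##
..#...#..
#..####..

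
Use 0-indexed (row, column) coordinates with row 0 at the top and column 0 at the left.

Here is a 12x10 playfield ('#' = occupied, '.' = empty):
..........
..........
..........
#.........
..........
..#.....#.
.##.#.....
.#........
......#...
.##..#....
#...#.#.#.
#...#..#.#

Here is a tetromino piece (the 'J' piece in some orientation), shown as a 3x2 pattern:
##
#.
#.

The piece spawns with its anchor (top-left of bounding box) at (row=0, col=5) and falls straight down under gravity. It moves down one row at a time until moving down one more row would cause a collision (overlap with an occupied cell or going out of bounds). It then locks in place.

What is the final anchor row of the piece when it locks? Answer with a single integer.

Answer: 6

Derivation:
Spawn at (row=0, col=5). Try each row:
  row 0: fits
  row 1: fits
  row 2: fits
  row 3: fits
  row 4: fits
  row 5: fits
  row 6: fits
  row 7: blocked -> lock at row 6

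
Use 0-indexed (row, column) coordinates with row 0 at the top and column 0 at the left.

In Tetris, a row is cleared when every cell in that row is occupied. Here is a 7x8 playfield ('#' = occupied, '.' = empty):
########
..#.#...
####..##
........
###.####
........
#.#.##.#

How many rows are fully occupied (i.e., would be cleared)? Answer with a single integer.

Check each row:
  row 0: 0 empty cells -> FULL (clear)
  row 1: 6 empty cells -> not full
  row 2: 2 empty cells -> not full
  row 3: 8 empty cells -> not full
  row 4: 1 empty cell -> not full
  row 5: 8 empty cells -> not full
  row 6: 3 empty cells -> not full
Total rows cleared: 1

Answer: 1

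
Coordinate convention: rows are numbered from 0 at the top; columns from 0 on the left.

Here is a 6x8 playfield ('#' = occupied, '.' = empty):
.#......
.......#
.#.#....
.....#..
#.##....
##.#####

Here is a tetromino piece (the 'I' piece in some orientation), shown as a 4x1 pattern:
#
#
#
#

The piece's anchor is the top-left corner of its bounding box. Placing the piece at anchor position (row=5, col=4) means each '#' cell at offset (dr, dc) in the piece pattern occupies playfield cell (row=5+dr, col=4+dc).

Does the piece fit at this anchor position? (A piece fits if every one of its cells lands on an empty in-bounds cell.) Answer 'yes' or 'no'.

Answer: no

Derivation:
Check each piece cell at anchor (5, 4):
  offset (0,0) -> (5,4): occupied ('#') -> FAIL
  offset (1,0) -> (6,4): out of bounds -> FAIL
  offset (2,0) -> (7,4): out of bounds -> FAIL
  offset (3,0) -> (8,4): out of bounds -> FAIL
All cells valid: no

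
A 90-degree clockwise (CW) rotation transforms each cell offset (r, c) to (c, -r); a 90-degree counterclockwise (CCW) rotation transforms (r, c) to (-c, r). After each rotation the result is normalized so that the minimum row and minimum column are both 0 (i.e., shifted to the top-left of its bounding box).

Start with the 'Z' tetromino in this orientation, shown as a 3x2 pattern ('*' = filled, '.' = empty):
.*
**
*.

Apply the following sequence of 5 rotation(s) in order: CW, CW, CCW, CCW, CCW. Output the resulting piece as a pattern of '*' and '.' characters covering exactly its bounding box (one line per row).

Answer: **.
.**

Derivation:
Start:
.*
**
*.
After rotation 1 (CW):
**.
.**
After rotation 2 (CW):
.*
**
*.
After rotation 3 (CCW):
**.
.**
After rotation 4 (CCW):
.*
**
*.
After rotation 5 (CCW):
**.
.**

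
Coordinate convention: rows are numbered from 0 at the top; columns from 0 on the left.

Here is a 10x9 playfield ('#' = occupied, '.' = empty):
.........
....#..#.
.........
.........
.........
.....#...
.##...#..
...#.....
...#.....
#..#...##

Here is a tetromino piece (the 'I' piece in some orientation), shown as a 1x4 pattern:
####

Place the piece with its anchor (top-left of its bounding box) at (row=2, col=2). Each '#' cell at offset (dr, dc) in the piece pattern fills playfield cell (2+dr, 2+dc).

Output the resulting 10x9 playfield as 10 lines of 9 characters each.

Answer: .........
....#..#.
..####...
.........
.........
.....#...
.##...#..
...#.....
...#.....
#..#...##

Derivation:
Fill (2+0,2+0) = (2,2)
Fill (2+0,2+1) = (2,3)
Fill (2+0,2+2) = (2,4)
Fill (2+0,2+3) = (2,5)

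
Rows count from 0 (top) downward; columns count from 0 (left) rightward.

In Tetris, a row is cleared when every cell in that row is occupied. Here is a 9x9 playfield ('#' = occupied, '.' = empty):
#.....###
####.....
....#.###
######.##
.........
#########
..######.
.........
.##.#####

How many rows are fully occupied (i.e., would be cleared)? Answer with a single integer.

Check each row:
  row 0: 5 empty cells -> not full
  row 1: 5 empty cells -> not full
  row 2: 5 empty cells -> not full
  row 3: 1 empty cell -> not full
  row 4: 9 empty cells -> not full
  row 5: 0 empty cells -> FULL (clear)
  row 6: 3 empty cells -> not full
  row 7: 9 empty cells -> not full
  row 8: 2 empty cells -> not full
Total rows cleared: 1

Answer: 1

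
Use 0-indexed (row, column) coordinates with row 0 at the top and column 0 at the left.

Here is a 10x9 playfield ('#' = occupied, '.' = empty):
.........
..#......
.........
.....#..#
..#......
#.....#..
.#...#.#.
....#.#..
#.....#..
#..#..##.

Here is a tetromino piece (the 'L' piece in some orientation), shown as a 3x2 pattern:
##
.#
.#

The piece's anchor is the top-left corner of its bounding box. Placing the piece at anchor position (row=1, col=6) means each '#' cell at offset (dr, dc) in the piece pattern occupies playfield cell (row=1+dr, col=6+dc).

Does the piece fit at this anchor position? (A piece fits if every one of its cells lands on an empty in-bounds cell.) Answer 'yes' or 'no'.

Check each piece cell at anchor (1, 6):
  offset (0,0) -> (1,6): empty -> OK
  offset (0,1) -> (1,7): empty -> OK
  offset (1,1) -> (2,7): empty -> OK
  offset (2,1) -> (3,7): empty -> OK
All cells valid: yes

Answer: yes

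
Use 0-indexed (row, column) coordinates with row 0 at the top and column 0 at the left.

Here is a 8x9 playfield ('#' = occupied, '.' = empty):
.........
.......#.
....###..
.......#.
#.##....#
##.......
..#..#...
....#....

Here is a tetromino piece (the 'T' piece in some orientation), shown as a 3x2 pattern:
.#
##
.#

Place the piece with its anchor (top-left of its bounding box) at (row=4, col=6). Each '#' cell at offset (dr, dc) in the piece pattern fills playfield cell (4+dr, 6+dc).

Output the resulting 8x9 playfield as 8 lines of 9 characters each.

Answer: .........
.......#.
....###..
.......#.
#.##...##
##....##.
..#..#.#.
....#....

Derivation:
Fill (4+0,6+1) = (4,7)
Fill (4+1,6+0) = (5,6)
Fill (4+1,6+1) = (5,7)
Fill (4+2,6+1) = (6,7)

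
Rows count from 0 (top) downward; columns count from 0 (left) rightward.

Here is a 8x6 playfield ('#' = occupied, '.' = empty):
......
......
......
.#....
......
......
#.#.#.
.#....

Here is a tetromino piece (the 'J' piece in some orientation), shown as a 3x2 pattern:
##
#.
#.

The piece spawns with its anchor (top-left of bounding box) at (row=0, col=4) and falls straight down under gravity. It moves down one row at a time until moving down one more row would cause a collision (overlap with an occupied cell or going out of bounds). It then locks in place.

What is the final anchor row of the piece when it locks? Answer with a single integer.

Spawn at (row=0, col=4). Try each row:
  row 0: fits
  row 1: fits
  row 2: fits
  row 3: fits
  row 4: blocked -> lock at row 3

Answer: 3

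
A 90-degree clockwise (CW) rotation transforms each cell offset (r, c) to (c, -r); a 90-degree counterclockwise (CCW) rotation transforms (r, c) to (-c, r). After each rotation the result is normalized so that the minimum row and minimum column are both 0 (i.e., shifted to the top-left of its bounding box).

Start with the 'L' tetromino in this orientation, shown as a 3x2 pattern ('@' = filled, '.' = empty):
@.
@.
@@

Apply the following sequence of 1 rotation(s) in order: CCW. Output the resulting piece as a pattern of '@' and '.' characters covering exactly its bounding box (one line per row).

Start:
@.
@.
@@
After rotation 1 (CCW):
..@
@@@

Answer: ..@
@@@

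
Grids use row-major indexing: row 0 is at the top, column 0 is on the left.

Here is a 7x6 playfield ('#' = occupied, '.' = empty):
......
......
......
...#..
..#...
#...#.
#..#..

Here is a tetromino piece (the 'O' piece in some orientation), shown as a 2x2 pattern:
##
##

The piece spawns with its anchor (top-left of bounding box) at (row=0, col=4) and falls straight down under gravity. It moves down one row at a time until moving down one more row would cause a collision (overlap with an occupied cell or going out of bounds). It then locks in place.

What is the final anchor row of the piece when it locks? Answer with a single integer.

Answer: 3

Derivation:
Spawn at (row=0, col=4). Try each row:
  row 0: fits
  row 1: fits
  row 2: fits
  row 3: fits
  row 4: blocked -> lock at row 3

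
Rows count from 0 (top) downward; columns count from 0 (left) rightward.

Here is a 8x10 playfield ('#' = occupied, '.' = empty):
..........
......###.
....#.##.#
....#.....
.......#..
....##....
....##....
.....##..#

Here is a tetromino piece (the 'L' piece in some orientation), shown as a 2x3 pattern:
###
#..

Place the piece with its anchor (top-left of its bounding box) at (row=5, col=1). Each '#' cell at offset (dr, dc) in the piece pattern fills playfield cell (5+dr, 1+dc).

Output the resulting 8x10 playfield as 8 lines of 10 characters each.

Answer: ..........
......###.
....#.##.#
....#.....
.......#..
.#####....
.#..##....
.....##..#

Derivation:
Fill (5+0,1+0) = (5,1)
Fill (5+0,1+1) = (5,2)
Fill (5+0,1+2) = (5,3)
Fill (5+1,1+0) = (6,1)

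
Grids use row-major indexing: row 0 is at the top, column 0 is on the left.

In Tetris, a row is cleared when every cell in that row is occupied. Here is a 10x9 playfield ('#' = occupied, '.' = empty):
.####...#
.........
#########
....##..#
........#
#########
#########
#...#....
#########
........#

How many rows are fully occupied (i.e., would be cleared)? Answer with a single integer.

Check each row:
  row 0: 4 empty cells -> not full
  row 1: 9 empty cells -> not full
  row 2: 0 empty cells -> FULL (clear)
  row 3: 6 empty cells -> not full
  row 4: 8 empty cells -> not full
  row 5: 0 empty cells -> FULL (clear)
  row 6: 0 empty cells -> FULL (clear)
  row 7: 7 empty cells -> not full
  row 8: 0 empty cells -> FULL (clear)
  row 9: 8 empty cells -> not full
Total rows cleared: 4

Answer: 4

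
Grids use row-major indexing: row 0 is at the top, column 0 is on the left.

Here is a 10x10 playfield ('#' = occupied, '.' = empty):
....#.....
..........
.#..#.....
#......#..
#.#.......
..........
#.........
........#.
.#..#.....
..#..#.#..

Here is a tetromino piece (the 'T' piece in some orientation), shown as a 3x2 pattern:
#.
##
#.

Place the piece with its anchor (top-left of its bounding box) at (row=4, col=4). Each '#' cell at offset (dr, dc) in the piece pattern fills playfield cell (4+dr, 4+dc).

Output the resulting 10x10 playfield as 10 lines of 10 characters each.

Fill (4+0,4+0) = (4,4)
Fill (4+1,4+0) = (5,4)
Fill (4+1,4+1) = (5,5)
Fill (4+2,4+0) = (6,4)

Answer: ....#.....
..........
.#..#.....
#......#..
#.#.#.....
....##....
#...#.....
........#.
.#..#.....
..#..#.#..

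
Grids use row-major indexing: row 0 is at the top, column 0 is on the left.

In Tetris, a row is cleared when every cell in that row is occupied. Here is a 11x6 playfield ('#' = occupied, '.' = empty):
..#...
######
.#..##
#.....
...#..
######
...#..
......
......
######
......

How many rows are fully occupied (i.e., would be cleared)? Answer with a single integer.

Answer: 3

Derivation:
Check each row:
  row 0: 5 empty cells -> not full
  row 1: 0 empty cells -> FULL (clear)
  row 2: 3 empty cells -> not full
  row 3: 5 empty cells -> not full
  row 4: 5 empty cells -> not full
  row 5: 0 empty cells -> FULL (clear)
  row 6: 5 empty cells -> not full
  row 7: 6 empty cells -> not full
  row 8: 6 empty cells -> not full
  row 9: 0 empty cells -> FULL (clear)
  row 10: 6 empty cells -> not full
Total rows cleared: 3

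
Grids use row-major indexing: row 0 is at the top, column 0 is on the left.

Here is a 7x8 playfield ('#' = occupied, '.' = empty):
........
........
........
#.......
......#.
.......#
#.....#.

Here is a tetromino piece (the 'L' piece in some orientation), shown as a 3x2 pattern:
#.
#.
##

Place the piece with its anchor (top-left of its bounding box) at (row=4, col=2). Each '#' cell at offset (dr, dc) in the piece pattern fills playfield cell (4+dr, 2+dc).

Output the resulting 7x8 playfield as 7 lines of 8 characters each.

Fill (4+0,2+0) = (4,2)
Fill (4+1,2+0) = (5,2)
Fill (4+2,2+0) = (6,2)
Fill (4+2,2+1) = (6,3)

Answer: ........
........
........
#.......
..#...#.
..#....#
#.##..#.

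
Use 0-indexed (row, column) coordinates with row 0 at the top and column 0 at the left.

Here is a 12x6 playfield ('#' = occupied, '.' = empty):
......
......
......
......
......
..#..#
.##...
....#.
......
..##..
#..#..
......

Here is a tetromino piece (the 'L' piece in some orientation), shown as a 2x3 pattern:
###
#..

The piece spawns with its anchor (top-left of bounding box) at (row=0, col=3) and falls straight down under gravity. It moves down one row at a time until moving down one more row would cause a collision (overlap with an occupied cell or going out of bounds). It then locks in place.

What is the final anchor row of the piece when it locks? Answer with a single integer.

Answer: 4

Derivation:
Spawn at (row=0, col=3). Try each row:
  row 0: fits
  row 1: fits
  row 2: fits
  row 3: fits
  row 4: fits
  row 5: blocked -> lock at row 4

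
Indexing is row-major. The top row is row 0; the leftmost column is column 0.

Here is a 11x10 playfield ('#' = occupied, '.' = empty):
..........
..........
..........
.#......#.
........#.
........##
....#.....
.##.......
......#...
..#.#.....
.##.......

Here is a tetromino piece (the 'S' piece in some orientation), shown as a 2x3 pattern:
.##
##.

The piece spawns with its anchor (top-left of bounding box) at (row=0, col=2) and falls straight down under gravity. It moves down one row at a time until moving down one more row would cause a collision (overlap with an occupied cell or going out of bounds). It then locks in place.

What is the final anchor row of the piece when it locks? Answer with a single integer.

Spawn at (row=0, col=2). Try each row:
  row 0: fits
  row 1: fits
  row 2: fits
  row 3: fits
  row 4: fits
  row 5: fits
  row 6: blocked -> lock at row 5

Answer: 5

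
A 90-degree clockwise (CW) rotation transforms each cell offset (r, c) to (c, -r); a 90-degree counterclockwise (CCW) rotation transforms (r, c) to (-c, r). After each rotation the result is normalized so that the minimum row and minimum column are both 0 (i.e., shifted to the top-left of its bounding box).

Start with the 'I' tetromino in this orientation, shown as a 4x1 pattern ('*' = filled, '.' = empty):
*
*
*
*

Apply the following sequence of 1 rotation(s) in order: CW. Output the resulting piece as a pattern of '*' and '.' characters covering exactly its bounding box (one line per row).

Start:
*
*
*
*
After rotation 1 (CW):
****

Answer: ****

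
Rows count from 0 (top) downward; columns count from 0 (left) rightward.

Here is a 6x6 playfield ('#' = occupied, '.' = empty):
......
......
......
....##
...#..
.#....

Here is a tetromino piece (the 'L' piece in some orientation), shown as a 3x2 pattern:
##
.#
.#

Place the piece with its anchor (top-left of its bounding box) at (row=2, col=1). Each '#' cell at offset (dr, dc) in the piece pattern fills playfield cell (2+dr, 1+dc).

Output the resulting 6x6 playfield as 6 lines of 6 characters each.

Fill (2+0,1+0) = (2,1)
Fill (2+0,1+1) = (2,2)
Fill (2+1,1+1) = (3,2)
Fill (2+2,1+1) = (4,2)

Answer: ......
......
.##...
..#.##
..##..
.#....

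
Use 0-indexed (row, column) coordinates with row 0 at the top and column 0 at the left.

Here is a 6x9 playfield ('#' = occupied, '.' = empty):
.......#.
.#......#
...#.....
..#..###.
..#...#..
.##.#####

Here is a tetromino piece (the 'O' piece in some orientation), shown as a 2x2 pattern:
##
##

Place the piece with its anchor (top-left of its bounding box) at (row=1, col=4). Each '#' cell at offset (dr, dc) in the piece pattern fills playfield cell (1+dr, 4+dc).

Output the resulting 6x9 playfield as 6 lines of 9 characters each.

Answer: .......#.
.#..##..#
...###...
..#..###.
..#...#..
.##.#####

Derivation:
Fill (1+0,4+0) = (1,4)
Fill (1+0,4+1) = (1,5)
Fill (1+1,4+0) = (2,4)
Fill (1+1,4+1) = (2,5)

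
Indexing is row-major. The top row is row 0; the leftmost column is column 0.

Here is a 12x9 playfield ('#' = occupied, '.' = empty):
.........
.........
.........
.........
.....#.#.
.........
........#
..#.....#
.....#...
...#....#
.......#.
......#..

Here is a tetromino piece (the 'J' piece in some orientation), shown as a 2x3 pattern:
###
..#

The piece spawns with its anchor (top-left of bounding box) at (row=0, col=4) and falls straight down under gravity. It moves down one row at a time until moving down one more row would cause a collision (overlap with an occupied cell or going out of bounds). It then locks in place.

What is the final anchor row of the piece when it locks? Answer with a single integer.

Spawn at (row=0, col=4). Try each row:
  row 0: fits
  row 1: fits
  row 2: fits
  row 3: fits
  row 4: blocked -> lock at row 3

Answer: 3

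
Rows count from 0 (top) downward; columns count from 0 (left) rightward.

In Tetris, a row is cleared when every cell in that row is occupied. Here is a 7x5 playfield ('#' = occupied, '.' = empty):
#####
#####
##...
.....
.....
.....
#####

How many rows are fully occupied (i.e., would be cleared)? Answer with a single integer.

Check each row:
  row 0: 0 empty cells -> FULL (clear)
  row 1: 0 empty cells -> FULL (clear)
  row 2: 3 empty cells -> not full
  row 3: 5 empty cells -> not full
  row 4: 5 empty cells -> not full
  row 5: 5 empty cells -> not full
  row 6: 0 empty cells -> FULL (clear)
Total rows cleared: 3

Answer: 3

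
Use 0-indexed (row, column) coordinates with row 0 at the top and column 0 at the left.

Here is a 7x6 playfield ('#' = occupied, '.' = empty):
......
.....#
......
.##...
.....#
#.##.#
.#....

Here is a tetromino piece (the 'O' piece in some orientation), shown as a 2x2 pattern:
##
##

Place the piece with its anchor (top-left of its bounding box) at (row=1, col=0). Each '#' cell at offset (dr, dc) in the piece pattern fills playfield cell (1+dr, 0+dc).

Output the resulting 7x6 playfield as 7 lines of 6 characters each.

Fill (1+0,0+0) = (1,0)
Fill (1+0,0+1) = (1,1)
Fill (1+1,0+0) = (2,0)
Fill (1+1,0+1) = (2,1)

Answer: ......
##...#
##....
.##...
.....#
#.##.#
.#....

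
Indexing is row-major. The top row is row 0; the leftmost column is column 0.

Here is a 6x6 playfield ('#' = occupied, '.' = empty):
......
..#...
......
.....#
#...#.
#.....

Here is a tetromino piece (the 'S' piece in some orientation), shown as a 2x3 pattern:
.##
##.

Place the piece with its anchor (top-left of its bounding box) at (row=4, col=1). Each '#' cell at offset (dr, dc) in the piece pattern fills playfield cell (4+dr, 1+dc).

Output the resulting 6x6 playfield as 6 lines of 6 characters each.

Answer: ......
..#...
......
.....#
#.###.
###...

Derivation:
Fill (4+0,1+1) = (4,2)
Fill (4+0,1+2) = (4,3)
Fill (4+1,1+0) = (5,1)
Fill (4+1,1+1) = (5,2)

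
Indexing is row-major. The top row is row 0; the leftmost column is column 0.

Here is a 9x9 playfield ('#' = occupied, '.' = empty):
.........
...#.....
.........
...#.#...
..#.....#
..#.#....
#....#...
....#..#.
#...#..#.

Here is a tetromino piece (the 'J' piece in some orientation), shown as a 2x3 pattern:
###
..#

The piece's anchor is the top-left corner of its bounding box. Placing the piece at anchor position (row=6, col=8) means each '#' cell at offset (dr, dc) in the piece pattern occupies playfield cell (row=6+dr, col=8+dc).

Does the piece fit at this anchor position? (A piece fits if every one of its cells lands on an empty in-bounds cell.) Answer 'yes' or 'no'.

Answer: no

Derivation:
Check each piece cell at anchor (6, 8):
  offset (0,0) -> (6,8): empty -> OK
  offset (0,1) -> (6,9): out of bounds -> FAIL
  offset (0,2) -> (6,10): out of bounds -> FAIL
  offset (1,2) -> (7,10): out of bounds -> FAIL
All cells valid: no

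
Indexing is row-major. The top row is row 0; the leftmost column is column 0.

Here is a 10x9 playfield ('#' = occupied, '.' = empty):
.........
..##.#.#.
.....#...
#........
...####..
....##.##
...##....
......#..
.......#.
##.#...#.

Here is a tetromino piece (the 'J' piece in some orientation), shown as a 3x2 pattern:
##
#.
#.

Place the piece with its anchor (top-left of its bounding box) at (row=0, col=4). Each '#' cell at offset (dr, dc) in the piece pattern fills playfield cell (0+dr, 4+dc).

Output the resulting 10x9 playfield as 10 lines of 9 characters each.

Answer: ....##...
..####.#.
....##...
#........
...####..
....##.##
...##....
......#..
.......#.
##.#...#.

Derivation:
Fill (0+0,4+0) = (0,4)
Fill (0+0,4+1) = (0,5)
Fill (0+1,4+0) = (1,4)
Fill (0+2,4+0) = (2,4)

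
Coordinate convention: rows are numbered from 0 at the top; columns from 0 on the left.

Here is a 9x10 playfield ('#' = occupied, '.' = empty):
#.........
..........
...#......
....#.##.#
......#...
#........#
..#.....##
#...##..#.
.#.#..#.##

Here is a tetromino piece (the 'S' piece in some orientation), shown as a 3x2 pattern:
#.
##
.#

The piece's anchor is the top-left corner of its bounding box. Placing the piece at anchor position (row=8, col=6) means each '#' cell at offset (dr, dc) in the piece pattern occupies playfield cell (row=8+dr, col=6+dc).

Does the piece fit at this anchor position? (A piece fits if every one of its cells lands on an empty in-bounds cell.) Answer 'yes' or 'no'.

Answer: no

Derivation:
Check each piece cell at anchor (8, 6):
  offset (0,0) -> (8,6): occupied ('#') -> FAIL
  offset (1,0) -> (9,6): out of bounds -> FAIL
  offset (1,1) -> (9,7): out of bounds -> FAIL
  offset (2,1) -> (10,7): out of bounds -> FAIL
All cells valid: no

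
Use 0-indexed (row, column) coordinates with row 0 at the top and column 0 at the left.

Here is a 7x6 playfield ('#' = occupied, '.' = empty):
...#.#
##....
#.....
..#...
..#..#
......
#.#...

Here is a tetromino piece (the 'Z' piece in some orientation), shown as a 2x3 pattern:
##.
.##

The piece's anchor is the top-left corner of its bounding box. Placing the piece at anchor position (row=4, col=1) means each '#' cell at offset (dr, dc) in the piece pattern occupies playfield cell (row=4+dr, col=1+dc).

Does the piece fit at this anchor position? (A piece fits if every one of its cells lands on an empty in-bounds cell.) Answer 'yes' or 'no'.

Check each piece cell at anchor (4, 1):
  offset (0,0) -> (4,1): empty -> OK
  offset (0,1) -> (4,2): occupied ('#') -> FAIL
  offset (1,1) -> (5,2): empty -> OK
  offset (1,2) -> (5,3): empty -> OK
All cells valid: no

Answer: no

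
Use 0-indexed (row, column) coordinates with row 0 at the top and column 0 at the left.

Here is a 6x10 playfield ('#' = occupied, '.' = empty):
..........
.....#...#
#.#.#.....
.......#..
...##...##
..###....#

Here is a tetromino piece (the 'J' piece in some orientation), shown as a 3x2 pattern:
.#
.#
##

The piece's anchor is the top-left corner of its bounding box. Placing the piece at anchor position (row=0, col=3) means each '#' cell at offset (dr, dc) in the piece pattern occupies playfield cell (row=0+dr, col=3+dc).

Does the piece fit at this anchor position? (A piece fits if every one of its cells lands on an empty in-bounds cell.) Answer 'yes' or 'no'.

Answer: no

Derivation:
Check each piece cell at anchor (0, 3):
  offset (0,1) -> (0,4): empty -> OK
  offset (1,1) -> (1,4): empty -> OK
  offset (2,0) -> (2,3): empty -> OK
  offset (2,1) -> (2,4): occupied ('#') -> FAIL
All cells valid: no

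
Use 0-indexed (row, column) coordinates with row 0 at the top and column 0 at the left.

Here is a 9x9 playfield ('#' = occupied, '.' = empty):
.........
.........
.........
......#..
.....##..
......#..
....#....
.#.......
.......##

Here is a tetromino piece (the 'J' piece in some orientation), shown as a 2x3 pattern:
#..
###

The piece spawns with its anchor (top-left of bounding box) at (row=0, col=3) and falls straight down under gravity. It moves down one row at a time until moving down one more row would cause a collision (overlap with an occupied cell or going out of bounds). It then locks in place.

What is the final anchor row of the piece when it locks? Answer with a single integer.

Answer: 2

Derivation:
Spawn at (row=0, col=3). Try each row:
  row 0: fits
  row 1: fits
  row 2: fits
  row 3: blocked -> lock at row 2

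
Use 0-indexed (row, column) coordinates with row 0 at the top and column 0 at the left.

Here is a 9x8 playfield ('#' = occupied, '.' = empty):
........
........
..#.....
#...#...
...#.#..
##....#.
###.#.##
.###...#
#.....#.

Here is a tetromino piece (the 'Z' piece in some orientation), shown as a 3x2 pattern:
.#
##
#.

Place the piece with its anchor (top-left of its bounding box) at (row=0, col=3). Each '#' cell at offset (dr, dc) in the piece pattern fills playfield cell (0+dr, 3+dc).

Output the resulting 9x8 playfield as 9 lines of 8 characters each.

Answer: ....#...
...##...
..##....
#...#...
...#.#..
##....#.
###.#.##
.###...#
#.....#.

Derivation:
Fill (0+0,3+1) = (0,4)
Fill (0+1,3+0) = (1,3)
Fill (0+1,3+1) = (1,4)
Fill (0+2,3+0) = (2,3)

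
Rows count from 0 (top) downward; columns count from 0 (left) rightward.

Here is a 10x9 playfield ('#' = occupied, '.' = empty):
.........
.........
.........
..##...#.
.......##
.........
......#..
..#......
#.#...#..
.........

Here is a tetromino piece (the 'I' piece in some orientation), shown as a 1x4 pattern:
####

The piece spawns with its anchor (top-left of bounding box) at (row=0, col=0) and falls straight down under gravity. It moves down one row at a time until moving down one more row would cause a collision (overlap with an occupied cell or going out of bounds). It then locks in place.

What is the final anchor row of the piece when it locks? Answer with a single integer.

Answer: 2

Derivation:
Spawn at (row=0, col=0). Try each row:
  row 0: fits
  row 1: fits
  row 2: fits
  row 3: blocked -> lock at row 2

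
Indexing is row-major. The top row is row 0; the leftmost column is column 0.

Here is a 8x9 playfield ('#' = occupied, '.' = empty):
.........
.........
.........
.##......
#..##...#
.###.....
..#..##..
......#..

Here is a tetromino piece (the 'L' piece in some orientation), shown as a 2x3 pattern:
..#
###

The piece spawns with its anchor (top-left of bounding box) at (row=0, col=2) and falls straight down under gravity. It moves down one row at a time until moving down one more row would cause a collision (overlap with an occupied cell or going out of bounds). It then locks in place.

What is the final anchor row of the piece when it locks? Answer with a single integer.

Answer: 1

Derivation:
Spawn at (row=0, col=2). Try each row:
  row 0: fits
  row 1: fits
  row 2: blocked -> lock at row 1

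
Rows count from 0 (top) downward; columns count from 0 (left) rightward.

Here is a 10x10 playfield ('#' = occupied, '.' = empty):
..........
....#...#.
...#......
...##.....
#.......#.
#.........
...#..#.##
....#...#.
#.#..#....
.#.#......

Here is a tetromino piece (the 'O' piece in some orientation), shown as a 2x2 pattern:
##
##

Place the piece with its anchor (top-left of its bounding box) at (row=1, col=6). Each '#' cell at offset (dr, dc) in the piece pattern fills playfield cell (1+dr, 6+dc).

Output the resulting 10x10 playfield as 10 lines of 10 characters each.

Fill (1+0,6+0) = (1,6)
Fill (1+0,6+1) = (1,7)
Fill (1+1,6+0) = (2,6)
Fill (1+1,6+1) = (2,7)

Answer: ..........
....#.###.
...#..##..
...##.....
#.......#.
#.........
...#..#.##
....#...#.
#.#..#....
.#.#......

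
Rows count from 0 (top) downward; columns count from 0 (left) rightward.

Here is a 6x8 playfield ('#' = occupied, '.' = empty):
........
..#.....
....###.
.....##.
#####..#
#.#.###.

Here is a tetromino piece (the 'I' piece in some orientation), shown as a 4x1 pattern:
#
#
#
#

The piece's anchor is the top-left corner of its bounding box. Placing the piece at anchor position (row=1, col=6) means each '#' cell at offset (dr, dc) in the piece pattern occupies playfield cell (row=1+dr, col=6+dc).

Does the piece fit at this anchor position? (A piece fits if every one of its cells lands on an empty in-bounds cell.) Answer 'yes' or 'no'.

Check each piece cell at anchor (1, 6):
  offset (0,0) -> (1,6): empty -> OK
  offset (1,0) -> (2,6): occupied ('#') -> FAIL
  offset (2,0) -> (3,6): occupied ('#') -> FAIL
  offset (3,0) -> (4,6): empty -> OK
All cells valid: no

Answer: no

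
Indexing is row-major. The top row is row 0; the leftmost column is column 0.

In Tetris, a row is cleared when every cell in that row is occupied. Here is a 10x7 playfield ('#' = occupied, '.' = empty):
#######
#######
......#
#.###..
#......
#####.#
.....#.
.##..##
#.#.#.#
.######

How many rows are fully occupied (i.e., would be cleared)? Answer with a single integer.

Answer: 2

Derivation:
Check each row:
  row 0: 0 empty cells -> FULL (clear)
  row 1: 0 empty cells -> FULL (clear)
  row 2: 6 empty cells -> not full
  row 3: 3 empty cells -> not full
  row 4: 6 empty cells -> not full
  row 5: 1 empty cell -> not full
  row 6: 6 empty cells -> not full
  row 7: 3 empty cells -> not full
  row 8: 3 empty cells -> not full
  row 9: 1 empty cell -> not full
Total rows cleared: 2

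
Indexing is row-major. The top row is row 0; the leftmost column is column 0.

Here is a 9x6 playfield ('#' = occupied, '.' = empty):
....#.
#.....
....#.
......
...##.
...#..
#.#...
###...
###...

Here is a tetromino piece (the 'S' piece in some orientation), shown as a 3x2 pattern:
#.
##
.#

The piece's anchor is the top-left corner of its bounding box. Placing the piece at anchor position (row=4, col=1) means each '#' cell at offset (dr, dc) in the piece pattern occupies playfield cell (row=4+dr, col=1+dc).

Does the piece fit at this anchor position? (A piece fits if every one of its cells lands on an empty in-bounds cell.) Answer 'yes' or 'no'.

Check each piece cell at anchor (4, 1):
  offset (0,0) -> (4,1): empty -> OK
  offset (1,0) -> (5,1): empty -> OK
  offset (1,1) -> (5,2): empty -> OK
  offset (2,1) -> (6,2): occupied ('#') -> FAIL
All cells valid: no

Answer: no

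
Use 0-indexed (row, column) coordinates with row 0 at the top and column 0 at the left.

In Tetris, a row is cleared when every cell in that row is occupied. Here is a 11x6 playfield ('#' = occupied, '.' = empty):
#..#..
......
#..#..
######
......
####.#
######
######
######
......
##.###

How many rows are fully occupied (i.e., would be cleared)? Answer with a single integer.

Answer: 4

Derivation:
Check each row:
  row 0: 4 empty cells -> not full
  row 1: 6 empty cells -> not full
  row 2: 4 empty cells -> not full
  row 3: 0 empty cells -> FULL (clear)
  row 4: 6 empty cells -> not full
  row 5: 1 empty cell -> not full
  row 6: 0 empty cells -> FULL (clear)
  row 7: 0 empty cells -> FULL (clear)
  row 8: 0 empty cells -> FULL (clear)
  row 9: 6 empty cells -> not full
  row 10: 1 empty cell -> not full
Total rows cleared: 4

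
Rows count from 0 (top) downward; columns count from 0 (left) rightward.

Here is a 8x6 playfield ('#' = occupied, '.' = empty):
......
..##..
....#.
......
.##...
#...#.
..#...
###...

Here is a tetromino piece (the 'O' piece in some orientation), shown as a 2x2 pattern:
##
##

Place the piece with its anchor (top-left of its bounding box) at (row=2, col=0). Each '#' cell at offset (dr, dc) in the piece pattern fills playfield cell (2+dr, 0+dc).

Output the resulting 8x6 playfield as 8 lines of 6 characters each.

Answer: ......
..##..
##..#.
##....
.##...
#...#.
..#...
###...

Derivation:
Fill (2+0,0+0) = (2,0)
Fill (2+0,0+1) = (2,1)
Fill (2+1,0+0) = (3,0)
Fill (2+1,0+1) = (3,1)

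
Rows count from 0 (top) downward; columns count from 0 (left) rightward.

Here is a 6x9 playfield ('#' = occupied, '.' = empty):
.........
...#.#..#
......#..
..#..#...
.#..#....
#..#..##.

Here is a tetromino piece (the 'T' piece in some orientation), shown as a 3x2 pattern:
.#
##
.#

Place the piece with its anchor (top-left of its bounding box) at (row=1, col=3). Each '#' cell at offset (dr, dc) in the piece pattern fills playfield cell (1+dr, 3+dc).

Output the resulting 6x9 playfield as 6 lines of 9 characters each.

Answer: .........
...###..#
...##.#..
..#.##...
.#..#....
#..#..##.

Derivation:
Fill (1+0,3+1) = (1,4)
Fill (1+1,3+0) = (2,3)
Fill (1+1,3+1) = (2,4)
Fill (1+2,3+1) = (3,4)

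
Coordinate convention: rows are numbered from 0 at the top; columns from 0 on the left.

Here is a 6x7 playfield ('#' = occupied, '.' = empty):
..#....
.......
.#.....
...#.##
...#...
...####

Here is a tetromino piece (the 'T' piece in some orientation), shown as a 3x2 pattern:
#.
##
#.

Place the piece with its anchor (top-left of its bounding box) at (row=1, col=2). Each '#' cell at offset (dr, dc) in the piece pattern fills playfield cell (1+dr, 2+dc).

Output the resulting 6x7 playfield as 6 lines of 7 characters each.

Answer: ..#....
..#....
.###...
..##.##
...#...
...####

Derivation:
Fill (1+0,2+0) = (1,2)
Fill (1+1,2+0) = (2,2)
Fill (1+1,2+1) = (2,3)
Fill (1+2,2+0) = (3,2)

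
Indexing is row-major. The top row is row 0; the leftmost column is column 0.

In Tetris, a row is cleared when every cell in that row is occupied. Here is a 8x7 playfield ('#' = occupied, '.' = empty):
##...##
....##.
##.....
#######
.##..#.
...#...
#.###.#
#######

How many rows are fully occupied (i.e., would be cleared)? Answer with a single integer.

Check each row:
  row 0: 3 empty cells -> not full
  row 1: 5 empty cells -> not full
  row 2: 5 empty cells -> not full
  row 3: 0 empty cells -> FULL (clear)
  row 4: 4 empty cells -> not full
  row 5: 6 empty cells -> not full
  row 6: 2 empty cells -> not full
  row 7: 0 empty cells -> FULL (clear)
Total rows cleared: 2

Answer: 2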